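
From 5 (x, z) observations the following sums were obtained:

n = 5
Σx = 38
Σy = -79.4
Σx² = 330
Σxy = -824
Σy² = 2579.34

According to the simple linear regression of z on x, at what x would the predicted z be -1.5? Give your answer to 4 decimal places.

Sxx = Σx² − (Σx)²/n = 330 − 288.8 = 41.2
Sxy = Σxy − (Σx)(Σy)/n = -824 − (-603.44) = -220.56
b = Sxy/Sxx = -220.56/41.2 = -5.353398
a = ȳ − b·x̄ = -15.88 − (-5.353398)·7.6 = 24.805825
Set a + b·x = -1.5: x = (-1.5 − 24.805825) / (-5.353398) = 4.913856

4.9139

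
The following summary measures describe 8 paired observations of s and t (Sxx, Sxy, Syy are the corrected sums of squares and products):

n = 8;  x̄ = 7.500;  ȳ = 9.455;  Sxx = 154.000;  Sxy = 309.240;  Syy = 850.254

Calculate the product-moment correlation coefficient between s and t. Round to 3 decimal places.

0.855

r = Sxy/√(Sxx·Syy) = 309.24/√(130939.116) = 309.24/361.855104 = 0.854596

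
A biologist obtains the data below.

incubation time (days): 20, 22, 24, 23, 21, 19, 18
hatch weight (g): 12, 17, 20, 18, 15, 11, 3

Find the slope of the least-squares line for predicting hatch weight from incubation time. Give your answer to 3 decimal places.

n = 7, Σx = 147, Σy = 96, Σxy = 2086, Σx² = 3115
Sxx = Σx² − (Σx)²/n = 3115 − 3087 = 28
Sxy = Σxy − (Σx)(Σy)/n = 2086 − 2016 = 70
b = Sxy/Sxx = 70/28 = 2.5

2.500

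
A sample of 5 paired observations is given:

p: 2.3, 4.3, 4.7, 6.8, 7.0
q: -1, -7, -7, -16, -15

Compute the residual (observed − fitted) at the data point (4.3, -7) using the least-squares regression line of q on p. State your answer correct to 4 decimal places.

n = 5, Σx = 25.1, Σy = -46, Σxy = -279.1, Σx² = 141.11
Sxx = Σx² − (Σx)²/n = 141.11 − 126.002 = 15.108
Sxy = Σxy − (Σx)(Σy)/n = -279.1 − (-230.92) = -48.18
b = Sxy/Sxx = -48.18/15.108 = -3.189039
a = ȳ − b·x̄ = -9.2 − (-3.189039)·5.02 = 6.808975
ŷ(4.3) = 6.808975 + (-3.189039)·4.3 = -6.903892
residual = y − ŷ = -7 − (-6.903892) = -0.096108

-0.0961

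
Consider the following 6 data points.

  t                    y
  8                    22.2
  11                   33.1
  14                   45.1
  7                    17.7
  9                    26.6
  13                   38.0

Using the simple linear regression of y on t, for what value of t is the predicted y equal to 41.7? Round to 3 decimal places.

13.439

n = 6, Σx = 62, Σy = 182.7, Σxy = 2030.4, Σx² = 680
Sxx = Σx² − (Σx)²/n = 680 − 640.666667 = 39.333333
Sxy = Σxy − (Σx)(Σy)/n = 2030.4 − 1887.9 = 142.5
b = Sxy/Sxx = 142.5/39.333333 = 3.622881
a = ȳ − b·x̄ = 30.45 − 3.622881·10.333333 = -6.986441
Set a + b·x = 41.7: x = (41.7 − (-6.986441)) / 3.622881 = 13.438596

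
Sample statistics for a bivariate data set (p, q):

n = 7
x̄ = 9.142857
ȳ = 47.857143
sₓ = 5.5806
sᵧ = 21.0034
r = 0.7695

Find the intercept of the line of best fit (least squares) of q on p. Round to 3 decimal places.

21.378

b = r · sᵧ/sₓ = 0.7695 · 21.0034/5.5806 = 2.896125
a = ȳ − b·x̄ = 47.857143 − 2.896125·9.142857 = 21.378284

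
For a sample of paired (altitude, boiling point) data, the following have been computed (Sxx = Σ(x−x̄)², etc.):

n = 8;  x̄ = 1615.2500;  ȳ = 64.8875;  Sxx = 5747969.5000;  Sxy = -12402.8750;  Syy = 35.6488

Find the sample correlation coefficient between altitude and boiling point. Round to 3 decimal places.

r = Sxy/√(Sxx·Syy) = -12402.875/√(204908215.1116) = -12402.875/14314.615437 = -0.866448

-0.866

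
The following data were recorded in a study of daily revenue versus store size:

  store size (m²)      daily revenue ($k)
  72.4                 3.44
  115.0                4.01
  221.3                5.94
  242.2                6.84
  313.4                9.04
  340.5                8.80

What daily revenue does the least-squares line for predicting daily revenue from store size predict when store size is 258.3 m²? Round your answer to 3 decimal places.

n = 6, Σx = 1304.8, Σy = 38.07, Σxy = 9510.912, Σx² = 340261.1
Sxx = Σx² − (Σx)²/n = 340261.1 − 283750.506667 = 56510.593333
Sxy = Σxy − (Σx)(Σy)/n = 9510.912 − 8278.956 = 1231.956
b = Sxy/Sxx = 1231.956/56510.593333 = 0.021800
a = ȳ − b·x̄ = 6.345 − 0.021800·217.466667 = 1.604130
ŷ(258.3) = a + b·258.3 = 1.604130 + 0.021800·258.3 = 7.235185

7.235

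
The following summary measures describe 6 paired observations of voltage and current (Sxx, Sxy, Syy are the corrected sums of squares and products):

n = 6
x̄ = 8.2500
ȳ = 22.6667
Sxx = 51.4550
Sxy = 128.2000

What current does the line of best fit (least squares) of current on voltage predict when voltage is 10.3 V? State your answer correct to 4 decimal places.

b = Sxy/Sxx = 128.2/51.455 = 2.491497
a = ȳ − b·x̄ = 22.6667 − 2.491497·8.25 = 2.111846
ŷ(10.3) = a + b·10.3 = 2.111846 + 2.491497·10.3 = 27.774270

27.7743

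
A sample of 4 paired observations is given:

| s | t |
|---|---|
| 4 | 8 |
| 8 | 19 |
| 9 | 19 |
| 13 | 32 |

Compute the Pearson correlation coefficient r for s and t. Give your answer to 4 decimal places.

0.9922

n = 4, Σx = 34, Σy = 78, Σxy = 771, Σx² = 330, Σy² = 1810
Sxx = Σx² − (Σx)²/n = 330 − 289 = 41
Sxy = Σxy − (Σx)(Σy)/n = 771 − 663 = 108
Syy = Σy² − (Σy)²/n = 1810 − 1521 = 289
r = Sxy/√(Sxx·Syy) = 108/√(11849) = 108/108.853112 = 0.992163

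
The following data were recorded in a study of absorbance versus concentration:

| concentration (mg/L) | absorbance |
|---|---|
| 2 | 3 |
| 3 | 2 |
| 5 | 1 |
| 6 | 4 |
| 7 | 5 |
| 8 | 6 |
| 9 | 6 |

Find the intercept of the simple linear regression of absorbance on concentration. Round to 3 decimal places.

0.420

n = 7, Σx = 40, Σy = 27, Σxy = 178, Σx² = 268
Sxx = Σx² − (Σx)²/n = 268 − 228.571429 = 39.428571
Sxy = Σxy − (Σx)(Σy)/n = 178 − 154.285714 = 23.714286
b = Sxy/Sxx = 23.714286/39.428571 = 0.601449
a = ȳ − b·x̄ = 3.857143 − 0.601449·5.714286 = 0.420290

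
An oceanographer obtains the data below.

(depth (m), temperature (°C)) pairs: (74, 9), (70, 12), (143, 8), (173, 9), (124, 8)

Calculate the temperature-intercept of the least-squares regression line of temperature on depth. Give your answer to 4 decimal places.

n = 5, Σx = 584, Σy = 46, Σxy = 5199, Σx² = 76130
Sxx = Σx² − (Σx)²/n = 76130 − 68211.2 = 7918.8
Sxy = Σxy − (Σx)(Σy)/n = 5199 − 5372.8 = -173.8
b = Sxy/Sxx = -173.8/7918.8 = -0.021948
a = ȳ − b·x̄ = 9.2 − (-0.021948)·116.8 = 11.763500

11.7635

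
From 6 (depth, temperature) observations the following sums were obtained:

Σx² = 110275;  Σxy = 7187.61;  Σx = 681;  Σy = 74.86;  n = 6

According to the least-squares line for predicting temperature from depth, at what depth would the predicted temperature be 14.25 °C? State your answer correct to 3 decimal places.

Sxx = Σx² − (Σx)²/n = 110275 − 77293.5 = 32981.5
Sxy = Σxy − (Σx)(Σy)/n = 7187.61 − 8496.61 = -1309
b = Sxy/Sxx = -1309/32981.5 = -0.039689
a = ȳ − b·x̄ = 12.476667 − (-0.039689)·113.5 = 16.981359
Set a + b·x = 14.25: x = (14.25 − 16.981359) / (-0.039689) = 68.819180

68.819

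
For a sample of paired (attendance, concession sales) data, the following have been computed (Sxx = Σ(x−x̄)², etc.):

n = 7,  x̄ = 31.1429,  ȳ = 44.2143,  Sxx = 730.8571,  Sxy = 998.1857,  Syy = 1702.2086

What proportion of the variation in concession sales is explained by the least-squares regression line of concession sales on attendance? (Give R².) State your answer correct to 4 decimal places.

R² = Sxy²/(Sxx·Syy) = (998.1857)²/(730.8571·1702.2086) = 0.800898

0.8009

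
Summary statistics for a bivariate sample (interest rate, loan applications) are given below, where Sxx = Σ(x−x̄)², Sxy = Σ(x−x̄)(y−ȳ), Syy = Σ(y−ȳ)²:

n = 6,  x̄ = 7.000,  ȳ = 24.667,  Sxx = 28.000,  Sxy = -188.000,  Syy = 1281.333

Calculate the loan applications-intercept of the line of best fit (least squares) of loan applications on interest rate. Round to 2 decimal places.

b = Sxy/Sxx = -188/28 = -6.714286
a = ȳ − b·x̄ = 24.667 − (-6.714286)·7 = 71.667

71.67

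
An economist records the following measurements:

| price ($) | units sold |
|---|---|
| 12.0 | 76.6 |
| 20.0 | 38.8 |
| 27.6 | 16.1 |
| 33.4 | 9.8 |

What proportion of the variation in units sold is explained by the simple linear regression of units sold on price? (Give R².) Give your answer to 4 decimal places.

0.9445

n = 4, Σx = 93, Σy = 141.3, Σxy = 2466.88, Σx² = 2421.32, Σy² = 7728.25
Sxx = Σx² − (Σx)²/n = 2421.32 − 2162.25 = 259.07
Sxy = Σxy − (Σx)(Σy)/n = 2466.88 − 3285.225 = -818.345
Syy = Σy² − (Σy)²/n = 7728.25 − 4991.4225 = 2736.8275
R² = Sxy²/(Sxx·Syy) = (-818.345)²/(259.07·2736.8275) = 0.944514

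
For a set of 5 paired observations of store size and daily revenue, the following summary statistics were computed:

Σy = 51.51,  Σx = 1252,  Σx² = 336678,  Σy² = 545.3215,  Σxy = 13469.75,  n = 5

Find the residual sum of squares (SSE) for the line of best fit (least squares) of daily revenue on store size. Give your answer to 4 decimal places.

Sxx = Σx² − (Σx)²/n = 336678 − 313500.8 = 23177.2
Sxy = Σxy − (Σx)(Σy)/n = 13469.75 − 12898.104 = 571.646
Syy = Σy² − (Σy)²/n = 545.3215 − 530.65602 = 14.66548
b = Sxy/Sxx = 571.646/23177.2 = 0.024664
SSE = Syy − b·Sxy = 14.66548 − 0.024664·571.646 = 0.566316

0.5663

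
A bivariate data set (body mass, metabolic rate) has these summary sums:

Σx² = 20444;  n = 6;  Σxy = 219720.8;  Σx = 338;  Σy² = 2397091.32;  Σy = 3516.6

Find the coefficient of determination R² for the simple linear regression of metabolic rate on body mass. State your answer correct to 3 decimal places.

0.991

Sxx = Σx² − (Σx)²/n = 20444 − 19040.666667 = 1403.333333
Sxy = Σxy − (Σx)(Σy)/n = 219720.8 − 198101.8 = 21619
Syy = Σy² − (Σy)²/n = 2397091.32 − 2061079.26 = 336012.06
R² = Sxy²/(Sxx·Syy) = (21619)²/(1403.333333·336012.06) = 0.991187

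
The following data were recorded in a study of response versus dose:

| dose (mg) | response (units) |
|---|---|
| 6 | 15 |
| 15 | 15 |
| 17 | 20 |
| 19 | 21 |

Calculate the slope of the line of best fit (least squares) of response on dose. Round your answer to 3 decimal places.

0.428

n = 4, Σx = 57, Σy = 71, Σxy = 1054, Σx² = 911
Sxx = Σx² − (Σx)²/n = 911 − 812.25 = 98.75
Sxy = Σxy − (Σx)(Σy)/n = 1054 − 1011.75 = 42.25
b = Sxy/Sxx = 42.25/98.75 = 0.427848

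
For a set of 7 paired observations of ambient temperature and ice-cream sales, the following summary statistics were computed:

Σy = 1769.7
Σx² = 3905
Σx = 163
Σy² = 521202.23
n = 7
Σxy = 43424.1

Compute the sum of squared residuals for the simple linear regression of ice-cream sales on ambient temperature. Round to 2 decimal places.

28946.80

Sxx = Σx² − (Σx)²/n = 3905 − 3795.571429 = 109.428571
Sxy = Σxy − (Σx)(Σy)/n = 43424.1 − 41208.728571 = 2215.371429
Syy = Σy² − (Σy)²/n = 521202.23 − 447405.441429 = 73796.788571
b = Sxy/Sxx = 2215.371429/109.428571 = 20.244909
SSE = Syy − b·Sxy = 73796.788571 − 20.244909·2215.371429 = 28946.796449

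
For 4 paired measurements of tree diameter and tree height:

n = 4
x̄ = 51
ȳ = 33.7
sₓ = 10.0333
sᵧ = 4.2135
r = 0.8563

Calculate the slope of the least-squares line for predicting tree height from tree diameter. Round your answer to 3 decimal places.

0.360

b = r · sᵧ/sₓ = 0.8563 · 4.2135/10.0333 = 0.359605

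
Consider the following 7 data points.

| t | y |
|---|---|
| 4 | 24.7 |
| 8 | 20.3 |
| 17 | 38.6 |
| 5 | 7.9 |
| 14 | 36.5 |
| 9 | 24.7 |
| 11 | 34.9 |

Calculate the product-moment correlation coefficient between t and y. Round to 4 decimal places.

n = 7, Σx = 68, Σy = 187.6, Σxy = 2074.1, Σx² = 792, Σy² = 5734.9
Sxx = Σx² − (Σx)²/n = 792 − 660.571429 = 131.428571
Sxy = Σxy − (Σx)(Σy)/n = 2074.1 − 1822.4 = 251.7
Syy = Σy² − (Σy)²/n = 5734.9 − 5027.68 = 707.22
r = Sxy/√(Sxx·Syy) = 251.7/√(92948.914286) = 251.7/304.875244 = 0.825584

0.8256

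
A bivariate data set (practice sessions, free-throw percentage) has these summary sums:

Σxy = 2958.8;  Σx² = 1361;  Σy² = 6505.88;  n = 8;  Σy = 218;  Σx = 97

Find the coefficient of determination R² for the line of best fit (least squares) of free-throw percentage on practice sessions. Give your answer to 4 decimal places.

Sxx = Σx² − (Σx)²/n = 1361 − 1176.125 = 184.875
Sxy = Σxy − (Σx)(Σy)/n = 2958.8 − 2643.25 = 315.55
Syy = Σy² − (Σy)²/n = 6505.88 − 5940.5 = 565.38
R² = Sxy²/(Sxx·Syy) = (315.55)²/(184.875·565.38) = 0.952616

0.9526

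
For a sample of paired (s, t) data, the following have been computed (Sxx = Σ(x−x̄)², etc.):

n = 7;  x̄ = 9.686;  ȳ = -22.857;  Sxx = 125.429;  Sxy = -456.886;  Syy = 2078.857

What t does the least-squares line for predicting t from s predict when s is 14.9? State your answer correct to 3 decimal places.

b = Sxy/Sxx = -456.886/125.429 = -3.642587
a = ȳ − b·x̄ = -22.857 − (-3.642587)·9.686 = 12.425094
ŷ(14.9) = a + b·14.9 = 12.425094 + (-3.642587)·14.9 = -41.849447

-41.849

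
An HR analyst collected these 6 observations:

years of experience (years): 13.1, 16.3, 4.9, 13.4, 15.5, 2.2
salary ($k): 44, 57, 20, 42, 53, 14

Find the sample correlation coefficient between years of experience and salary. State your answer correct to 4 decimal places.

n = 6, Σx = 65.4, Σy = 230, Σxy = 3018.6, Σx² = 885.96, Σy² = 10354
Sxx = Σx² − (Σx)²/n = 885.96 − 712.86 = 173.1
Sxy = Σxy − (Σx)(Σy)/n = 3018.6 − 2507 = 511.6
Syy = Σy² − (Σy)²/n = 10354 − 8816.666667 = 1537.333333
r = Sxy/√(Sxx·Syy) = 511.6/√(266112.4) = 511.6/515.860834 = 0.991740

0.9917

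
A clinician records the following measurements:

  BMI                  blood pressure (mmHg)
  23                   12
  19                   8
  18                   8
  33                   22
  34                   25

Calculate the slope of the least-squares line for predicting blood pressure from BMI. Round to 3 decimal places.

n = 5, Σx = 127, Σy = 75, Σxy = 2148, Σx² = 3459
Sxx = Σx² − (Σx)²/n = 3459 − 3225.8 = 233.2
Sxy = Σxy − (Σx)(Σy)/n = 2148 − 1905 = 243
b = Sxy/Sxx = 243/233.2 = 1.042024

1.042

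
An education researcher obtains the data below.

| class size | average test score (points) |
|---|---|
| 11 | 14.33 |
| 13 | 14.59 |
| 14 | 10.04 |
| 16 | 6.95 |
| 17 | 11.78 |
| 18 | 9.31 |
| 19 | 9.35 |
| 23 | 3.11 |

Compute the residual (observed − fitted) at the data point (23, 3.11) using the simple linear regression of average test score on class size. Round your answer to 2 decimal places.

-1.18

n = 8, Σx = 131, Σy = 79.46, Σxy = 1216.08, Σx² = 2245
Sxx = Σx² − (Σx)²/n = 2245 − 2145.125 = 99.875
Sxy = Σxy − (Σx)(Σy)/n = 1216.08 − 1301.1575 = -85.0775
b = Sxy/Sxx = -85.0775/99.875 = -0.851840
a = ȳ − b·x̄ = 9.9325 − (-0.851840)·16.375 = 23.881377
ŷ(23) = 23.881377 + (-0.851840)·23 = 4.289061
residual = y − ŷ = 3.11 − 4.289061 = -1.179061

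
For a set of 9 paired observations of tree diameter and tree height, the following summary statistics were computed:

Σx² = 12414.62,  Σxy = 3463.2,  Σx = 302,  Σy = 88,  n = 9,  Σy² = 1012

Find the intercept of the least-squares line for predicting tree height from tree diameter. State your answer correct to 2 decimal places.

Sxx = Σx² − (Σx)²/n = 12414.62 − 10133.777778 = 2280.842222
Sxy = Σxy − (Σx)(Σy)/n = 3463.2 − 2952.888889 = 510.311111
b = Sxy/Sxx = 510.311111/2280.842222 = 0.223738
a = ȳ − b·x̄ = 9.777778 − 0.223738·33.555556 = 2.270124

2.27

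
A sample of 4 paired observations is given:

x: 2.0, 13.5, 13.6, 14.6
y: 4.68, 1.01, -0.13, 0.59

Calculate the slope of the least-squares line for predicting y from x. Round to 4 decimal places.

n = 4, Σx = 43.7, Σy = 6.15, Σxy = 29.841, Σx² = 584.37
Sxx = Σx² − (Σx)²/n = 584.37 − 477.4225 = 106.9475
Sxy = Σxy − (Σx)(Σy)/n = 29.841 − 67.18875 = -37.34775
b = Sxy/Sxx = -37.34775/106.9475 = -0.349216

-0.3492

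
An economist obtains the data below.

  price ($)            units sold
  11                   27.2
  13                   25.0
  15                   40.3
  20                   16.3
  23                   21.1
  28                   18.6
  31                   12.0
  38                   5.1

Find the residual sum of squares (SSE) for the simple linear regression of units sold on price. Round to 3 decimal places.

n = 8, Σx = 179, Σy = 165.6, Σxy = 3126.6, Σx² = 4633, Σy² = 4215.8
Sxx = Σx² − (Σx)²/n = 4633 − 4005.125 = 627.875
Sxy = Σxy − (Σx)(Σy)/n = 3126.6 − 3705.3 = -578.7
Syy = Σy² − (Σy)²/n = 4215.8 − 3427.92 = 787.88
b = Sxy/Sxx = -578.7/627.875 = -0.921680
SSE = Syy − b·Sxy = 787.88 − (-0.921680)·(-578.7) = 254.503627

254.504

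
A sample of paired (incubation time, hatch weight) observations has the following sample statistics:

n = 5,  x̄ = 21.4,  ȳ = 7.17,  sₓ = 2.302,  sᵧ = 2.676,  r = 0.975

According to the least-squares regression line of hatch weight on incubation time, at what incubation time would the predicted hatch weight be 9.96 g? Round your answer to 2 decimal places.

b = r · sᵧ/sₓ = 0.975 · 2.676/2.302 = 1.133406
a = ȳ − b·x̄ = 7.17 − 1.133406·21.4 = -17.084883
Set a + b·x = 9.96: x = (9.96 − (-17.084883)) / 1.133406 = 23.861607

23.86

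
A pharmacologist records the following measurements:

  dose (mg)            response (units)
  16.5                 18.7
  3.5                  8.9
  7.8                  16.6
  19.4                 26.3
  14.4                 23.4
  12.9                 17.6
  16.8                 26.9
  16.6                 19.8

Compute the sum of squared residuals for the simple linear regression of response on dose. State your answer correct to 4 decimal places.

57.8299

n = 8, Σx = 107.9, Σy = 158.2, Σxy = 2324, Σx² = 1653.27, Σy² = 3369.12
Sxx = Σx² − (Σx)²/n = 1653.27 − 1455.30125 = 197.96875
Sxy = Σxy − (Σx)(Σy)/n = 2324 − 2133.7225 = 190.2775
Syy = Σy² − (Σy)²/n = 3369.12 − 3128.405 = 240.715
b = Sxy/Sxx = 190.2775/197.96875 = 0.961149
SSE = Syy − b·Sxy = 240.715 − 0.961149·190.2775 = 57.829939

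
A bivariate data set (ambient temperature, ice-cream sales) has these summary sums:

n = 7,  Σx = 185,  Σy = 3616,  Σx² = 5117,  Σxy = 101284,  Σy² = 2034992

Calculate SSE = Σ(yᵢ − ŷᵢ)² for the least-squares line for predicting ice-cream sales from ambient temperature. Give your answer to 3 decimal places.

Sxx = Σx² − (Σx)²/n = 5117 − 4889.285714 = 227.714286
Sxy = Σxy − (Σx)(Σy)/n = 101284 − 95565.714286 = 5718.285714
Syy = Σy² − (Σy)²/n = 2034992 − 1867922.285714 = 167069.714286
b = Sxy/Sxx = 5718.285714/227.714286 = 25.111669
SSE = Syy − b·Sxy = 167069.714286 − 25.111669·5718.285714 = 23474.017566

23474.018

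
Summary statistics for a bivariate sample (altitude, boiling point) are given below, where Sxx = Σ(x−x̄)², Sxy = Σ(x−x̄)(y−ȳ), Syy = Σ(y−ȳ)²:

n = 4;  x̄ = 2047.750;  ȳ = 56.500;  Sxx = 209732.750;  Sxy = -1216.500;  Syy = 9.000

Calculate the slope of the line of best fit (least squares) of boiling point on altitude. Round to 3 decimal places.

b = Sxy/Sxx = -1216.5/209732.75 = -0.005800

-0.006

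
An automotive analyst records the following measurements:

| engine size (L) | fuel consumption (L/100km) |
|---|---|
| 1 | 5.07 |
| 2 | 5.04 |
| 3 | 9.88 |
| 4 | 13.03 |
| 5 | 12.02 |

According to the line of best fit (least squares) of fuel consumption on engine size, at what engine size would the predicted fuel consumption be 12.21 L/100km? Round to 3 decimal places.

4.463

n = 5, Σx = 15, Σy = 45.04, Σxy = 157.01, Σx² = 55
Sxx = Σx² − (Σx)²/n = 55 − 45 = 10
Sxy = Σxy − (Σx)(Σy)/n = 157.01 − 135.12 = 21.89
b = Sxy/Sxx = 21.89/10 = 2.189
a = ȳ − b·x̄ = 9.008 − 2.189·3 = 2.441
Set a + b·x = 12.21: x = (12.21 − 2.441) / 2.189 = 4.462768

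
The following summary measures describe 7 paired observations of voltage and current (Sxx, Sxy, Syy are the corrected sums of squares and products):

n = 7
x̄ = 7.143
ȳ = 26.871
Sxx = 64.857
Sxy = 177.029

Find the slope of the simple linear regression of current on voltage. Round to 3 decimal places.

b = Sxy/Sxx = 177.029/64.857 = 2.729528

2.730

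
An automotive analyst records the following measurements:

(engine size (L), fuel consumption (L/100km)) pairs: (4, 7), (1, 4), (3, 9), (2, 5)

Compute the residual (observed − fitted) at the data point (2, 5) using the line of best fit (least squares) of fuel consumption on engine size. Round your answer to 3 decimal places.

n = 4, Σx = 10, Σy = 25, Σxy = 69, Σx² = 30
Sxx = Σx² − (Σx)²/n = 30 − 25 = 5
Sxy = Σxy − (Σx)(Σy)/n = 69 − 62.5 = 6.5
b = Sxy/Sxx = 6.5/5 = 1.3
a = ȳ − b·x̄ = 6.25 − 1.3·2.5 = 3
ŷ(2) = 3 + 1.3·2 = 5.6
residual = y − ŷ = 5 − 5.6 = -0.6

-0.600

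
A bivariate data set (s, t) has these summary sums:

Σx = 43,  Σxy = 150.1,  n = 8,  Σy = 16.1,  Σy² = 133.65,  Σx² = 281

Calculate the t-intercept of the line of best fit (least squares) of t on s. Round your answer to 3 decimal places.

-4.838

Sxx = Σx² − (Σx)²/n = 281 − 231.125 = 49.875
Sxy = Σxy − (Σx)(Σy)/n = 150.1 − 86.5375 = 63.5625
b = Sxy/Sxx = 63.5625/49.875 = 1.274436
a = ȳ − b·x̄ = 2.0125 − 1.274436·5.375 = -4.837594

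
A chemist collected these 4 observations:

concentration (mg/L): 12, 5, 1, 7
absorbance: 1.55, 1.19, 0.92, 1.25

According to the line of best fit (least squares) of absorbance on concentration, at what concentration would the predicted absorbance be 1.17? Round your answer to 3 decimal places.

n = 4, Σx = 25, Σy = 4.91, Σxy = 34.22, Σx² = 219
Sxx = Σx² − (Σx)²/n = 219 − 156.25 = 62.75
Sxy = Σxy − (Σx)(Σy)/n = 34.22 − 30.6875 = 3.5325
b = Sxy/Sxx = 3.5325/62.75 = 0.056295
a = ȳ − b·x̄ = 1.2275 − 0.056295·6.25 = 0.875657
Set a + b·x = 1.17: x = (1.17 − 0.875657) / 0.056295 = 5.228592

5.229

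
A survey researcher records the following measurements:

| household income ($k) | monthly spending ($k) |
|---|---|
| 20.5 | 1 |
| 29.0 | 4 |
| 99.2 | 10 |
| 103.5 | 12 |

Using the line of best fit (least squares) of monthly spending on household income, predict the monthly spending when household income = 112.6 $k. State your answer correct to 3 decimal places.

12.349

n = 4, Σx = 252.2, Σy = 27, Σxy = 2370.5, Σx² = 21814.14
Sxx = Σx² − (Σx)²/n = 21814.14 − 15901.21 = 5912.93
Sxy = Σxy − (Σx)(Σy)/n = 2370.5 − 1702.35 = 668.15
b = Sxy/Sxx = 668.15/5912.93 = 0.112998
a = ȳ − b·x̄ = 6.75 − 0.112998·63.05 = -0.374532
ŷ(112.6) = a + b·112.6 = -0.374532 + 0.112998·112.6 = 12.349057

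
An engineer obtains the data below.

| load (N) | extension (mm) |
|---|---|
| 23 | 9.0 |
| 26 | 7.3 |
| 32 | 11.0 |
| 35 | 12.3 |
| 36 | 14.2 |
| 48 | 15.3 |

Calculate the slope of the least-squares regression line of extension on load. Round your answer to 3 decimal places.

0.314

n = 6, Σx = 200, Σy = 69.1, Σxy = 2424.9, Σx² = 7054
Sxx = Σx² − (Σx)²/n = 7054 − 6666.666667 = 387.333333
Sxy = Σxy − (Σx)(Σy)/n = 2424.9 − 2303.333333 = 121.566667
b = Sxy/Sxx = 121.566667/387.333333 = 0.313855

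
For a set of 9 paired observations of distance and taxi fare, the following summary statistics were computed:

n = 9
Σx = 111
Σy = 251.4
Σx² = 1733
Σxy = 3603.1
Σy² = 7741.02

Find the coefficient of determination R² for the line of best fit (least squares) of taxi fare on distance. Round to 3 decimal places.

Sxx = Σx² − (Σx)²/n = 1733 − 1369 = 364
Sxy = Σxy − (Σx)(Σy)/n = 3603.1 − 3100.6 = 502.5
Syy = Σy² − (Σy)²/n = 7741.02 − 7022.44 = 718.58
R² = Sxy²/(Sxx·Syy) = (502.5)²/(364·718.58) = 0.965374

0.965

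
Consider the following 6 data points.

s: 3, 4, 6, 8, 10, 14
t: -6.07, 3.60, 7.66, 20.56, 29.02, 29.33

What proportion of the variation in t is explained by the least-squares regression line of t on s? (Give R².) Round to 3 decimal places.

0.869

n = 6, Σx = 45, Σy = 84.1, Σxy = 907.45, Σx² = 421, Σy² = 2233.6034
Sxx = Σx² − (Σx)²/n = 421 − 337.5 = 83.5
Sxy = Σxy − (Σx)(Σy)/n = 907.45 − 630.75 = 276.7
Syy = Σy² − (Σy)²/n = 2233.6034 − 1178.801667 = 1054.801733
R² = Sxy²/(Sxx·Syy) = (276.7)²/(83.5·1054.801733) = 0.869283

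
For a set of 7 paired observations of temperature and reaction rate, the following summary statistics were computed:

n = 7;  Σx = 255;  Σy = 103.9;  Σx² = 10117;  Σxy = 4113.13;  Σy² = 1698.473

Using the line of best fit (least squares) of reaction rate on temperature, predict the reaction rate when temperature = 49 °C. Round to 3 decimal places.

19.828

Sxx = Σx² − (Σx)²/n = 10117 − 9289.285714 = 827.714286
Sxy = Σxy − (Σx)(Σy)/n = 4113.13 − 3784.928571 = 328.201429
b = Sxy/Sxx = 328.201429/827.714286 = 0.396515
a = ȳ − b·x̄ = 14.842857 − 0.396515·36.428571 = 0.398369
ŷ(49) = a + b·49 = 0.398369 + 0.396515·49 = 19.827622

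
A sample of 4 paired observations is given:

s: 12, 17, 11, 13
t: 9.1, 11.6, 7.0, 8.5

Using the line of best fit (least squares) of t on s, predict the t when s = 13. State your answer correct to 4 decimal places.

n = 4, Σx = 53, Σy = 36.2, Σxy = 493.9, Σx² = 723
Sxx = Σx² − (Σx)²/n = 723 − 702.25 = 20.75
Sxy = Σxy − (Σx)(Σy)/n = 493.9 − 479.65 = 14.25
b = Sxy/Sxx = 14.25/20.75 = 0.686747
a = ȳ − b·x̄ = 9.05 − 0.686747·13.25 = -0.049398
ŷ(13) = a + b·13 = -0.049398 + 0.686747·13 = 8.878313

8.8783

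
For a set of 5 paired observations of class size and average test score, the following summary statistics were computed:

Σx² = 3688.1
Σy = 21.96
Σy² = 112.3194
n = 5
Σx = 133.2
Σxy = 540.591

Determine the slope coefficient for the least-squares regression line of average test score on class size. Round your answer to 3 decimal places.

-0.318

Sxx = Σx² − (Σx)²/n = 3688.1 − 3548.448 = 139.652
Sxy = Σxy − (Σx)(Σy)/n = 540.591 − 585.0144 = -44.4234
b = Sxy/Sxx = -44.4234/139.652 = -0.318101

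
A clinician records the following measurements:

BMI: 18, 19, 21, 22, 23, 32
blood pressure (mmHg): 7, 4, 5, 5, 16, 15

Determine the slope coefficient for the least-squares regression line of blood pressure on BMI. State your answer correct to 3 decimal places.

0.757

n = 6, Σx = 135, Σy = 52, Σxy = 1265, Σx² = 3163
Sxx = Σx² − (Σx)²/n = 3163 − 3037.5 = 125.5
Sxy = Σxy − (Σx)(Σy)/n = 1265 − 1170 = 95
b = Sxy/Sxx = 95/125.5 = 0.756972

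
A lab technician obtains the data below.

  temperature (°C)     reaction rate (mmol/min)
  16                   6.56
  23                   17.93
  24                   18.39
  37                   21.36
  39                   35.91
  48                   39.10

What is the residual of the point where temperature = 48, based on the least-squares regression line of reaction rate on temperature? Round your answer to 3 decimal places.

n = 6, Σx = 187, Σy = 139.25, Σxy = 5026.32, Σx² = 6555
Sxx = Σx² − (Σx)²/n = 6555 − 5828.166667 = 726.833333
Sxy = Σxy − (Σx)(Σy)/n = 5026.32 − 4339.958333 = 686.361667
b = Sxy/Sxx = 686.361667/726.833333 = 0.944318
a = ȳ − b·x̄ = 23.208333 − 0.944318·31.166667 = -6.222905
ŷ(48) = -6.222905 + 0.944318·48 = 39.104350
residual = y − ŷ = 39.10 − 39.104350 = -0.004350

-0.004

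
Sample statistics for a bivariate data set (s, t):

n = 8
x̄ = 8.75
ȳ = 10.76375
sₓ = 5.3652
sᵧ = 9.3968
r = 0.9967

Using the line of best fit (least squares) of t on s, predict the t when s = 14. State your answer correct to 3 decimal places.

19.928

b = r · sᵧ/sₓ = 0.9967 · 9.3968/5.3652 = 1.745655
a = ȳ − b·x̄ = 10.76375 − 1.745655·8.75 = -4.510735
ŷ(14) = a + b·14 = -4.510735 + 1.745655·14 = 19.928441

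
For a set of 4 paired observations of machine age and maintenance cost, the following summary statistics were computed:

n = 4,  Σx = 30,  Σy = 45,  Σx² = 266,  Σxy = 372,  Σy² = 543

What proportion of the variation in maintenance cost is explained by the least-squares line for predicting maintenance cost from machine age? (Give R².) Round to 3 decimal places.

0.790

Sxx = Σx² − (Σx)²/n = 266 − 225 = 41
Sxy = Σxy − (Σx)(Σy)/n = 372 − 337.5 = 34.5
Syy = Σy² − (Σy)²/n = 543 − 506.25 = 36.75
R² = Sxy²/(Sxx·Syy) = (34.5)²/(41·36.75) = 0.789945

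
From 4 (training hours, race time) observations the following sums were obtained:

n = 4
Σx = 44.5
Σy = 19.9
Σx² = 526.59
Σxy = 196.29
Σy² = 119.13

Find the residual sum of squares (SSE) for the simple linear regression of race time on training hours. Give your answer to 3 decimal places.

Sxx = Σx² − (Σx)²/n = 526.59 − 495.0625 = 31.5275
Sxy = Σxy − (Σx)(Σy)/n = 196.29 − 221.3875 = -25.0975
Syy = Σy² − (Σy)²/n = 119.13 − 99.0025 = 20.1275
b = Sxy/Sxx = -25.0975/31.5275 = -0.796051
SSE = Syy − b·Sxy = 20.1275 − (-0.796051)·(-25.0975) = 0.148608

0.149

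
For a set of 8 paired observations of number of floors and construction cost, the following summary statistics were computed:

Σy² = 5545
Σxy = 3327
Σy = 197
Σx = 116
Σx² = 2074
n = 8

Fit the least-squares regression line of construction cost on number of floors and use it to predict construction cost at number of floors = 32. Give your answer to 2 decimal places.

Sxx = Σx² − (Σx)²/n = 2074 − 1682 = 392
Sxy = Σxy − (Σx)(Σy)/n = 3327 − 2856.5 = 470.5
b = Sxy/Sxx = 470.5/392 = 1.200255
a = ȳ − b·x̄ = 24.625 − 1.200255·14.5 = 7.221301
ŷ(32) = a + b·32 = 7.221301 + 1.200255·32 = 45.629464

45.63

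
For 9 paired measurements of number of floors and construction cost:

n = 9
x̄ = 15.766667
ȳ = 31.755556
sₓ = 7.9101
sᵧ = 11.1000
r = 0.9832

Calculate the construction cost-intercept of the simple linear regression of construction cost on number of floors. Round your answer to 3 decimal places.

10.002

b = r · sᵧ/sₓ = 0.9832 · 11.1/7.9101 = 1.379694
a = ȳ − b·x̄ = 31.755556 − 1.379694·15.766667 = 10.002375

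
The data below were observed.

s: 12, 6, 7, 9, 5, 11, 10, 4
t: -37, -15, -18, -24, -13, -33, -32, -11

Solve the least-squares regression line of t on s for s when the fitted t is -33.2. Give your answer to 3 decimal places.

n = 8, Σx = 64, Σy = -183, Σxy = -1668, Σx² = 572
Sxx = Σx² − (Σx)²/n = 572 − 512 = 60
Sxy = Σxy − (Σx)(Σy)/n = -1668 − (-1464) = -204
b = Sxy/Sxx = -204/60 = -3.4
a = ȳ − b·x̄ = -22.875 − (-3.4)·8 = 4.325
Set a + b·x = -33.2: x = (-33.2 − 4.325) / (-3.4) = 11.036765

11.037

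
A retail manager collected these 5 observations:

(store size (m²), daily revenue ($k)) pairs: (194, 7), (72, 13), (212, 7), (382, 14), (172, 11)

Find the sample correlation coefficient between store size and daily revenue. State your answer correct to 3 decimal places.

n = 5, Σx = 1032, Σy = 52, Σxy = 11018, Σx² = 263272, Σy² = 584
Sxx = Σx² − (Σx)²/n = 263272 − 213004.8 = 50267.2
Sxy = Σxy − (Σx)(Σy)/n = 11018 − 10732.8 = 285.2
Syy = Σy² − (Σy)²/n = 584 − 540.8 = 43.2
r = Sxy/√(Sxx·Syy) = 285.2/√(2171543.04) = 285.2/1473.615635 = 0.193538

0.194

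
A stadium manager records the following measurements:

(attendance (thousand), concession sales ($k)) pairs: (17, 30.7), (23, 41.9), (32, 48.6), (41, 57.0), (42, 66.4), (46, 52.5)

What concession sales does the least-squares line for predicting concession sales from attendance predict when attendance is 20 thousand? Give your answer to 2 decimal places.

36.84

n = 6, Σx = 201, Σy = 297.1, Σxy = 10581.6, Σx² = 7403
Sxx = Σx² − (Σx)²/n = 7403 − 6733.5 = 669.5
Sxy = Σxy − (Σx)(Σy)/n = 10581.6 − 9952.85 = 628.75
b = Sxy/Sxx = 628.75/669.5 = 0.939134
a = ȳ − b·x̄ = 49.516667 − 0.939134·33.5 = 18.055688
ŷ(20) = a + b·20 = 18.055688 + 0.939134·20 = 36.838362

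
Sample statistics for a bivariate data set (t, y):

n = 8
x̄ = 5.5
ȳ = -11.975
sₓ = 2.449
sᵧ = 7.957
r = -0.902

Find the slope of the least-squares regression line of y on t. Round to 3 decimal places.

b = r · sᵧ/sₓ = -0.902 · 7.957/2.449 = -2.930671

-2.931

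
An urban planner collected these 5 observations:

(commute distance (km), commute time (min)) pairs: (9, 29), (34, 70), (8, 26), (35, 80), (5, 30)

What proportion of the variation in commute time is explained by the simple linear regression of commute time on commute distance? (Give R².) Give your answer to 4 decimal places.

n = 5, Σx = 91, Σy = 235, Σxy = 5799, Σx² = 2551, Σy² = 13717
Sxx = Σx² − (Σx)²/n = 2551 − 1656.2 = 894.8
Sxy = Σxy − (Σx)(Σy)/n = 5799 − 4277 = 1522
Syy = Σy² − (Σy)²/n = 13717 − 11045 = 2672
R² = Sxy²/(Sxx·Syy) = (1522)²/(894.8·2672) = 0.968873

0.9689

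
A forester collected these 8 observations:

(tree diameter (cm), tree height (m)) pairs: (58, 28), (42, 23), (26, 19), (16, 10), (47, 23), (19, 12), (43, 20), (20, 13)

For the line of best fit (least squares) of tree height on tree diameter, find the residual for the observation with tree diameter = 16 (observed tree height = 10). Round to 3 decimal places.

-1.561

n = 8, Σx = 271, Σy = 148, Σxy = 5673, Σx² = 10879
Sxx = Σx² − (Σx)²/n = 10879 − 9180.125 = 1698.875
Sxy = Σxy − (Σx)(Σy)/n = 5673 − 5013.5 = 659.5
b = Sxy/Sxx = 659.5/1698.875 = 0.388198
a = ȳ − b·x̄ = 18.5 − 0.388198·33.875 = 5.349790
ŷ(16) = 5.349790 + 0.388198·16 = 11.560959
residual = y − ŷ = 10 − 11.560959 = -1.560959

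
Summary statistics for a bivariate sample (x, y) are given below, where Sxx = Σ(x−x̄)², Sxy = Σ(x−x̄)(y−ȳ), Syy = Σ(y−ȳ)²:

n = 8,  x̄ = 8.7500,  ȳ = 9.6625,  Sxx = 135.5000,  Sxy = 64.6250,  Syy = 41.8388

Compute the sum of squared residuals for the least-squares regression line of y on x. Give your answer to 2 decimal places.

11.02

b = Sxy/Sxx = 64.625/135.5 = 0.476937
SSE = Syy − b·Sxy = 41.8388 − 0.476937·64.625 = 11.016729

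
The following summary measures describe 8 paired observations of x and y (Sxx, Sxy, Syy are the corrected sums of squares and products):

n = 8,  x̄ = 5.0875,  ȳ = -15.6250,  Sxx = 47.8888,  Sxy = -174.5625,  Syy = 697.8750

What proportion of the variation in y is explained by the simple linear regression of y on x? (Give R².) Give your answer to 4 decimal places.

R² = Sxy²/(Sxx·Syy) = (-174.5625)²/(47.8888·697.875) = 0.911781

0.9118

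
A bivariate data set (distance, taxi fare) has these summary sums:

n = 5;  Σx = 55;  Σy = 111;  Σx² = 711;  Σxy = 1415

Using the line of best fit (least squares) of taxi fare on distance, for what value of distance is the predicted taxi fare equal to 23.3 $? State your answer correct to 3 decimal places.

11.601

Sxx = Σx² − (Σx)²/n = 711 − 605 = 106
Sxy = Σxy − (Σx)(Σy)/n = 1415 − 1221 = 194
b = Sxy/Sxx = 194/106 = 1.830189
a = ȳ − b·x̄ = 22.2 − 1.830189·11 = 2.067925
Set a + b·x = 23.3: x = (23.3 − 2.067925) / 1.830189 = 11.601031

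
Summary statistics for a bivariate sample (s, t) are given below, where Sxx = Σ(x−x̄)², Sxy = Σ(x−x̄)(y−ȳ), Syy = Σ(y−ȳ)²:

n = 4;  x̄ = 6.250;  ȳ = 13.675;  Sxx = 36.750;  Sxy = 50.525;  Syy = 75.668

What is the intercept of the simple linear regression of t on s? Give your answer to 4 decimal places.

b = Sxy/Sxx = 50.525/36.75 = 1.374830
a = ȳ − b·x̄ = 13.675 − 1.374830·6.25 = 5.082313

5.0823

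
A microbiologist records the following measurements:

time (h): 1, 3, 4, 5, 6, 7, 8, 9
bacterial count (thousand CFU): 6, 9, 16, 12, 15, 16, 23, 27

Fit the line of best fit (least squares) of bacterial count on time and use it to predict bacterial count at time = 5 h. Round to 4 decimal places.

n = 8, Σx = 43, Σy = 124, Σxy = 786, Σx² = 281
Sxx = Σx² − (Σx)²/n = 281 − 231.125 = 49.875
Sxy = Σxy − (Σx)(Σy)/n = 786 − 666.5 = 119.5
b = Sxy/Sxx = 119.5/49.875 = 2.395990
a = ȳ − b·x̄ = 15.5 − 2.395990·5.375 = 2.621554
ŷ(5) = a + b·5 = 2.621554 + 2.395990·5 = 14.601504

14.6015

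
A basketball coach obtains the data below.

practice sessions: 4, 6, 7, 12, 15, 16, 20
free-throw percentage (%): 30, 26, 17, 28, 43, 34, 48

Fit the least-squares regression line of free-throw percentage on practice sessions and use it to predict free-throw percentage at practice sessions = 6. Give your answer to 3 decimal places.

n = 7, Σx = 80, Σy = 226, Σxy = 2880, Σx² = 1126
Sxx = Σx² − (Σx)²/n = 1126 − 914.285714 = 211.714286
Sxy = Σxy − (Σx)(Σy)/n = 2880 − 2582.857143 = 297.142857
b = Sxy/Sxx = 297.142857/211.714286 = 1.403509
a = ȳ − b·x̄ = 32.285714 − 1.403509·11.428571 = 16.245614
ŷ(6) = a + b·6 = 16.245614 + 1.403509·6 = 24.666667

24.667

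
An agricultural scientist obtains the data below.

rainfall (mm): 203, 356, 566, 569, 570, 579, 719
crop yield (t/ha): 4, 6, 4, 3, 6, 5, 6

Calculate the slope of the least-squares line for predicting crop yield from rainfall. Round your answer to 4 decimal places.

n = 7, Σx = 3562, Σy = 34, Σxy = 17548, Σx² = 1989164
Sxx = Σx² − (Σx)²/n = 1989164 − 1812549.142857 = 176614.857143
Sxy = Σxy − (Σx)(Σy)/n = 17548 − 17301.142857 = 246.857143
b = Sxy/Sxx = 246.857143/176614.857143 = 0.001398

0.0014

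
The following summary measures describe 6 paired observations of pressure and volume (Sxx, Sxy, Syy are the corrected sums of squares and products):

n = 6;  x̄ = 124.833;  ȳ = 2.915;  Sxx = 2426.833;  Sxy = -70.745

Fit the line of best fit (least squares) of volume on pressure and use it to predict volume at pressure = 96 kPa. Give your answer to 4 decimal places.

3.7555

b = Sxy/Sxx = -70.745/2426.833 = -0.029151
a = ȳ − b·x̄ = 2.915 − (-0.029151)·124.833 = 6.554027
ŷ(96) = a + b·96 = 6.554027 + (-0.029151)·96 = 3.755515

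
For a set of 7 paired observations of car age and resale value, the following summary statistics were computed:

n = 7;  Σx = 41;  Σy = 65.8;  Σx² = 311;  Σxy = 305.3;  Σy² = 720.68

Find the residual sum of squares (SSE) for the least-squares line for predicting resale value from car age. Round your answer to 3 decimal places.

Sxx = Σx² − (Σx)²/n = 311 − 240.142857 = 70.857143
Sxy = Σxy − (Σx)(Σy)/n = 305.3 − 385.4 = -80.1
Syy = Σy² − (Σy)²/n = 720.68 − 618.52 = 102.16
b = Sxy/Sxx = -80.1/70.857143 = -1.130444
SSE = Syy − b·Sxy = 102.16 − (-1.130444)·(-80.1) = 11.611472

11.611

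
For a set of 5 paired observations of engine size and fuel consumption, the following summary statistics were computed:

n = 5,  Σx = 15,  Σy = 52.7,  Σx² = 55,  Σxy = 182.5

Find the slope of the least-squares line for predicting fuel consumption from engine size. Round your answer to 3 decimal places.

Sxx = Σx² − (Σx)²/n = 55 − 45 = 10
Sxy = Σxy − (Σx)(Σy)/n = 182.5 − 158.1 = 24.4
b = Sxy/Sxx = 24.4/10 = 2.44

2.440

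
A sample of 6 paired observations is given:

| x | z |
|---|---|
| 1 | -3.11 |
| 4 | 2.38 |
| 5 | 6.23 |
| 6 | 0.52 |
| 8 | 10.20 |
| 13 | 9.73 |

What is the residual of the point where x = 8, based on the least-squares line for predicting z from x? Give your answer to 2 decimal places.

n = 6, Σx = 37, Σy = 25.95, Σxy = 248.77, Σx² = 311
Sxx = Σx² − (Σx)²/n = 311 − 228.166667 = 82.833333
Sxy = Σxy − (Σx)(Σy)/n = 248.77 − 160.025 = 88.745
b = Sxy/Sxx = 88.745/82.833333 = 1.071368
a = ȳ − b·x̄ = 4.325 − 1.071368·6.166667 = -2.281771
ŷ(8) = -2.281771 + 1.071368·8 = 6.289175
residual = y − ŷ = 10.20 − 6.289175 = 3.910825

3.91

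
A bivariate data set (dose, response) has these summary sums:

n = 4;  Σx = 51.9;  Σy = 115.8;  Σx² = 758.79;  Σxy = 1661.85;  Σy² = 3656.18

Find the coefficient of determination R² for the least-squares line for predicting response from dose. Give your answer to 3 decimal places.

Sxx = Σx² − (Σx)²/n = 758.79 − 673.4025 = 85.3875
Sxy = Σxy − (Σx)(Σy)/n = 1661.85 − 1502.505 = 159.345
Syy = Σy² − (Σy)²/n = 3656.18 − 3352.41 = 303.77
R² = Sxy²/(Sxx·Syy) = (159.345)²/(85.3875·303.77) = 0.978899

0.979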